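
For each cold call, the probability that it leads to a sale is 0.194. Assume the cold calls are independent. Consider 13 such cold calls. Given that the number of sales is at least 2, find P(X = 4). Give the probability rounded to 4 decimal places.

X ~ Binomial(13, 0.194). Want P(X=4 | X≥2) = P(X=4) / P(X≥2).
P(X=4) = C(13,4)·0.194^4·0.806^9 = 0.145388
P(X≥2) = 1 − 0.060584 − 0.189568 = 0.749848
Ratio = 0.145388 / 0.749848 = 0.193890

0.1939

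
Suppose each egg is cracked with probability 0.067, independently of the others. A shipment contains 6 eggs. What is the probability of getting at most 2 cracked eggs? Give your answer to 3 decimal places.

0.995

X ~ Binomial(6, 0.067); P(X ≤ 2) = Σ C(6,k) p^k (1−p)^(6−k) over k:
  k=0: C(6,0)·0.067^0·0.933^6 = 0.65961
  k=1: C(6,1)·0.067^1·0.933^5 = 0.28421
  k=2: C(6,2)·0.067^2·0.933^4 = 0.05102
Total = 0.99484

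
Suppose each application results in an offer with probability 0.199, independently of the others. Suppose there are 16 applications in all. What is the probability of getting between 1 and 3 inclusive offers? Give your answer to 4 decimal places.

0.5734

X ~ Binomial(16, 0.199); P(1 ≤ X ≤ 3) = Σ C(16,k) p^k (1−p)^(16−k) over k:
  k=1: C(16,1)·0.199^1·0.801^15 = 0.114146
  k=2: C(16,2)·0.199^2·0.801^14 = 0.212688
  k=3: C(16,3)·0.199^3·0.801^13 = 0.246587
Total = 0.573421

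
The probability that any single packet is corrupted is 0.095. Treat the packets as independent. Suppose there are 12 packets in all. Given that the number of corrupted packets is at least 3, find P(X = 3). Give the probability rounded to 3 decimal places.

0.781

X ~ Binomial(12, 0.095). Want P(X=3 | X≥3) = P(X=3) / P(X≥3).
P(X=3) = C(12,3)·0.095^3·0.905^9 = 0.07681
P(X≥3) = 1 − 0.30184 − 0.38022 − 0.21952 = 0.09841
Ratio = 0.07681 / 0.09841 = 0.78053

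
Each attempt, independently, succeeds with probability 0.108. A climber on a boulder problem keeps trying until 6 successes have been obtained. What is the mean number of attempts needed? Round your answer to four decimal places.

Y = total attempts until the sixth success; negative binomial with r=6, p=0.108.
E[Y] = r / p = 6 / 0.108 = 55.555556

55.5556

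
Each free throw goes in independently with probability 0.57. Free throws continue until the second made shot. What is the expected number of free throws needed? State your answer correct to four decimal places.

3.5088

Y = total free throws until the second success; negative binomial with r=2, p=0.57.
E[Y] = r / p = 2 / 0.57 = 3.508772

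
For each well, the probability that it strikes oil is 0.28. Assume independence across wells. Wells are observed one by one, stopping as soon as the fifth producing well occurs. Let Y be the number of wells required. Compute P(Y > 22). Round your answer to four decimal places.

0.2197

Needing more than 22 wells ⇔ fewer than 5 successes in the first 22. With X ~ Binomial(22, 0.28), P(Y > 22) = P(X ≤ 4).
  k=0: C(22,0)·0.28^0·0.72^22 = 0.000727
  k=1: C(22,1)·0.28^1·0.72^21 = 0.006217
  k=2: C(22,2)·0.28^2·0.72^20 = 0.025385
  k=3: C(22,3)·0.28^3·0.72^19 = 0.065813
  k=4: C(22,4)·0.28^4·0.72^18 = 0.121571
P(X ≤ 4) = 0.219713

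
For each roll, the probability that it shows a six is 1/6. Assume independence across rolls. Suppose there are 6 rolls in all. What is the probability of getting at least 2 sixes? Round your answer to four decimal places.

X ~ Binomial(6, 0.166667); P(X ≥ 2) = Σ C(6,k) p^k (1−p)^(6−k) over k:
  k=2: C(6,2)·0.166667^2·0.833333^4 = 0.200939
  k=3: C(6,3)·0.166667^3·0.833333^3 = 0.053584
  k=4: C(6,4)·0.166667^4·0.833333^2 = 0.008038
  k=5: C(6,5)·0.166667^5·0.833333^1 = 0.000643
  k=6: C(6,6)·0.166667^6·0.833333^0 = 0.000021
Total = 0.263224

0.2632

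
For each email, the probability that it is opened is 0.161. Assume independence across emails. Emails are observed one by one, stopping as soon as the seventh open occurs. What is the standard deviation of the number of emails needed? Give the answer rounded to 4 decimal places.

Y = total emails until the seventh success; negative binomial with r=7, p=0.161.
SD(Y) = √[r(1−p)/p²] = √(226.573049) = 15.052344

15.0523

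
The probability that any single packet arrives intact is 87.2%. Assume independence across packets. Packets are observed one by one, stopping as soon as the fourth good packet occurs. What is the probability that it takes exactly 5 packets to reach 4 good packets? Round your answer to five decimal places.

Y = trial on which the fourth success occurs; negative binomial, r=4, p=0.872.
P(Y=5) = C(4,3) · p^4 · (1−p)^1
= 4 · 0.57818 · 0.128 = 0.2960301

0.29603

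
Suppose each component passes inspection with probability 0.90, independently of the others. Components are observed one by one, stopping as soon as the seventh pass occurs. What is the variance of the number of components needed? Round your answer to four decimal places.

Y = total components until the seventh success; negative binomial with r=7, p=0.90.
Var(Y) = r(1−p)/p² = 7·0.10 / 0.90² = 0.864198

0.8642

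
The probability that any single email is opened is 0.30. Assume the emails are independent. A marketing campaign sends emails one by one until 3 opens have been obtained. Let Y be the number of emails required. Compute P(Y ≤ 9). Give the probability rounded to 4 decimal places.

0.5372

Finishing within 9 emails ⇔ at least 3 successes in the first 9. With X ~ Binomial(9, 0.30), P(Y ≤ 9) = 1 − P(X ≤ 2).
  k=0: C(9,0)·0.30^0·0.70^9 = 0.040354
  k=1: C(9,1)·0.30^1·0.70^8 = 0.155650
  k=2: C(9,2)·0.30^2·0.70^7 = 0.266828
1 − 0.462831 = 0.537169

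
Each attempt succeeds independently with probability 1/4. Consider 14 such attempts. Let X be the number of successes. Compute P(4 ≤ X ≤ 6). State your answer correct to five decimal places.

0.44039

X ~ Binomial(14, 0.25); P(4 ≤ X ≤ 6) = Σ C(14,k) p^k (1−p)^(14−k) over k:
  k=4: C(14,4)·0.25^4·0.75^10 = 0.2201946
  k=5: C(14,5)·0.25^5·0.75^9 = 0.1467964
  k=6: C(14,6)·0.25^6·0.75^8 = 0.0733982
Total = 0.4403893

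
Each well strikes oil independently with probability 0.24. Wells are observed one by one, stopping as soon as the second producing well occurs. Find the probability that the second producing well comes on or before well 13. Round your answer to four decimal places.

0.8559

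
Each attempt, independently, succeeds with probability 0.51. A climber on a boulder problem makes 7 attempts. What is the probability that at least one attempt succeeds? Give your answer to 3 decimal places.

0.993

P(at least one) = 1 − P(none) = 1 − (1 − 0.51)^7
= 1 − 0.00678 = 0.99322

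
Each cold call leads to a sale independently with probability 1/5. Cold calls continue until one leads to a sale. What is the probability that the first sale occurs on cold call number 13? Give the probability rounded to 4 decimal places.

0.0137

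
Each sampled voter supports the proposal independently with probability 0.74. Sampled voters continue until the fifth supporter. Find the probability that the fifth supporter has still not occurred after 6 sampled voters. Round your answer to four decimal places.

0.4896

Needing more than 6 sampled voters ⇔ fewer than 5 successes in the first 6. With X ~ Binomial(6, 0.74), P(Y > 6) = P(X ≤ 4).
  k=0: C(6,0)·0.74^0·0.26^6 = 0.000309
  k=1: C(6,1)·0.74^1·0.26^5 = 0.005275
  k=2: C(6,2)·0.74^2·0.26^4 = 0.037536
  k=3: C(6,3)·0.74^3·0.26^3 = 0.142444
  k=4: C(6,4)·0.74^4·0.26^2 = 0.304064
P(X ≤ 4) = 0.489628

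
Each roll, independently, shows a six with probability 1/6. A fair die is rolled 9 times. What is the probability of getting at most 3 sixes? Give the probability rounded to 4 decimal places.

0.9520

X ~ Binomial(9, 0.166667); P(X ≤ 3) = Σ C(9,k) p^k (1−p)^(9−k) over k:
  k=0: C(9,0)·0.166667^0·0.833333^9 = 0.193807
  k=1: C(9,1)·0.166667^1·0.833333^8 = 0.348852
  k=2: C(9,2)·0.166667^2·0.833333^7 = 0.279082
  k=3: C(9,3)·0.166667^3·0.833333^6 = 0.130238
Total = 0.951979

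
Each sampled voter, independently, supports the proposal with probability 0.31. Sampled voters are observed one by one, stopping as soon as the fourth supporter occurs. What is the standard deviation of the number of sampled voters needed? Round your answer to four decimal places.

5.3591

Y = total sampled voters until the fourth success; negative binomial with r=4, p=0.31.
SD(Y) = √[r(1−p)/p²] = √(28.720083) = 5.359112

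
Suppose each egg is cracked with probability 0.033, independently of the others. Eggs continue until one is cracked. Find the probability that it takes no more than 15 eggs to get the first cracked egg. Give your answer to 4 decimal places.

0.3955

Y = number of eggs to the first success; geometric, p = 0.033.
P(Y ≤ 15) = 1 − (1−p)^15 = 1 − 0.604501 = 0.395499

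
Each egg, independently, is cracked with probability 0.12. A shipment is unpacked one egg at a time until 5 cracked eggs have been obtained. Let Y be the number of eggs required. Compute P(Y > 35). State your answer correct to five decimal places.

Needing more than 35 eggs ⇔ fewer than 5 successes in the first 35. With X ~ Binomial(35, 0.12), P(Y > 35) = P(X ≤ 4).
  k=0: C(35,0)·0.12^0·0.88^35 = 0.0113997
  k=1: C(35,1)·0.12^1·0.88^34 = 0.0544077
  k=2: C(35,2)·0.12^2·0.88^33 = 0.1261269
  k=3: C(35,3)·0.12^3·0.88^32 = 0.1891903
  k=4: C(35,4)·0.12^4·0.88^31 = 0.2063894
P(X ≤ 4) = 0.5875140

0.58751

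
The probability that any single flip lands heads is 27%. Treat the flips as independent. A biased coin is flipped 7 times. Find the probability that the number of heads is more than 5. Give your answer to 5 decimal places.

X ~ Binomial(7, 0.27); P(X ≥ 6) = Σ C(7,k) p^k (1−p)^(7−k) over k:
  k=6: C(7,6)·0.27^6·0.73^1 = 0.0019797
  k=7: C(7,7)·0.27^7·0.73^0 = 0.0001046
Total = 0.0020843

0.00208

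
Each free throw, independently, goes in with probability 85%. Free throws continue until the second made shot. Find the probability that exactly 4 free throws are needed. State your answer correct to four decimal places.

Y = trial on which the second success occurs; negative binomial, r=2, p=0.85.
P(Y=4) = C(3,1) · p^2 · (1−p)^2
= 3 · 0.7225 · 0.0225 = 0.048769

0.0488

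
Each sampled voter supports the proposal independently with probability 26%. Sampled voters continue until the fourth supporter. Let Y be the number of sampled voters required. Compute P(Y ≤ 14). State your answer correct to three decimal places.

0.514

Finishing within 14 sampled voters ⇔ at least 4 successes in the first 14. With X ~ Binomial(14, 0.26), P(Y ≤ 14) = 1 − P(X ≤ 3).
  k=0: C(14,0)·0.26^0·0.74^14 = 0.01477
  k=1: C(14,1)·0.26^1·0.74^13 = 0.07263
  k=2: C(14,2)·0.26^2·0.74^12 = 0.16587
  k=3: C(14,3)·0.26^3·0.74^11 = 0.23312
1 − 0.48638 = 0.51362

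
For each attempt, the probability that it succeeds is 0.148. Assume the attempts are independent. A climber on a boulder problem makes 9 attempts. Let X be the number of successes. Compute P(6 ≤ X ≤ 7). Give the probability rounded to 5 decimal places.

0.00059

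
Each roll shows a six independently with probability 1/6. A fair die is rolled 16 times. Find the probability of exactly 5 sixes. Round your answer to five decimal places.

X ~ Binomial(n=16, p=0.166667).
P(X=5) = C(16,5) · p^5 · (1−p)^11
= 4368 · 0.0001286 · 0.13459 = 0.0756019

0.07560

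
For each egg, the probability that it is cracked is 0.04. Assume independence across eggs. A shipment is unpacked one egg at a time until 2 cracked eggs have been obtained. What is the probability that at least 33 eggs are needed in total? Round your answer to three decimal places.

0.632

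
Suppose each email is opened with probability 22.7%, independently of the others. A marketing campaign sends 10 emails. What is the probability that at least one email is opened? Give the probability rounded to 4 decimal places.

P(at least one) = 1 − P(none) = 1 − (1 − 0.227)^10
= 1 − 0.076172 = 0.923828

0.9238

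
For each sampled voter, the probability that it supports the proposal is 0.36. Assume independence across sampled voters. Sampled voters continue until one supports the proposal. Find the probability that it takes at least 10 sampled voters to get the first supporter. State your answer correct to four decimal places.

0.0180

Y = number of sampled voters to the first success; geometric, p = 0.36.
P(Y > 9) = P(first 9 all fail) = (1−p)^9 = 0.018014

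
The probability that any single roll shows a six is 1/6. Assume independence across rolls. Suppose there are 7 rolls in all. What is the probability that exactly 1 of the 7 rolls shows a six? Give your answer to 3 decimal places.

0.391

X ~ Binomial(n=7, p=0.166667).
P(X=1) = C(7,1) · p^1 · (1−p)^6
= 7 · 0.16667 · 0.3349 = 0.39071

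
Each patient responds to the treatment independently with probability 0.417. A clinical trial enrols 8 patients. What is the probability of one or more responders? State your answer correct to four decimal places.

0.9867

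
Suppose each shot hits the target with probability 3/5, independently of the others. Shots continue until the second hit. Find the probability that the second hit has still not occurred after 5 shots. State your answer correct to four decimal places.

Needing more than 5 shots ⇔ fewer than 2 successes in the first 5. With X ~ Binomial(5, 0.60), P(Y > 5) = P(X ≤ 1).
  k=0: C(5,0)·0.60^0·0.40^5 = 0.010240
  k=1: C(5,1)·0.60^1·0.40^4 = 0.076800
P(X ≤ 1) = 0.087040

0.0870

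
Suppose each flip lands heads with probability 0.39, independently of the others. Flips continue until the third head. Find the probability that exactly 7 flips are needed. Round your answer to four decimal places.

Y = trial on which the third success occurs; negative binomial, r=3, p=0.39.
P(Y=7) = C(6,2) · p^3 · (1−p)^4
= 15 · 0.059319 · 0.13846 = 0.123198

0.1232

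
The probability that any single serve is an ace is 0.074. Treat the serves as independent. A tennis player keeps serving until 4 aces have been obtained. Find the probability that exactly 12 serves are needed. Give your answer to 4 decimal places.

Y = trial on which the fourth success occurs; negative binomial, r=4, p=0.074.
P(Y=12) = C(11,3) · p^4 · (1−p)^8
= 165 · 2.9987e-05 · 0.54061 = 0.002675

0.0027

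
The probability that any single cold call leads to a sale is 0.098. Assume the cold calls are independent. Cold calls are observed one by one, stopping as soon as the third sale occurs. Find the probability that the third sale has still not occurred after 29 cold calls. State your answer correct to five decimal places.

0.44925

Needing more than 29 cold calls ⇔ fewer than 3 successes in the first 29. With X ~ Binomial(29, 0.098), P(Y > 29) = P(X ≤ 2).
  k=0: C(29,0)·0.098^0·0.902^29 = 0.0502331
  k=1: C(29,1)·0.098^1·0.902^28 = 0.1582731
  k=2: C(29,2)·0.098^2·0.902^27 = 0.2407436
P(X ≤ 2) = 0.4492497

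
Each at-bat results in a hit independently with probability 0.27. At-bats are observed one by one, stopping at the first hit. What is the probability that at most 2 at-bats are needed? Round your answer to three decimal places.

0.467

Y = number of at-bats to the first success; geometric, p = 0.27.
P(Y ≤ 2) = 1 − (1−p)^2 = 1 − 0.53290 = 0.46710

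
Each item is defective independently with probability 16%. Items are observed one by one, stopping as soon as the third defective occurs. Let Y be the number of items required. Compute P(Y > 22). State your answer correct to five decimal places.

0.29293

Needing more than 22 items ⇔ fewer than 3 successes in the first 22. With X ~ Binomial(22, 0.16), P(Y > 22) = P(X ≤ 2).
  k=0: C(22,0)·0.16^0·0.84^22 = 0.0215846
  k=1: C(22,1)·0.16^1·0.84^21 = 0.0904498
  k=2: C(22,2)·0.16^2·0.84^20 = 0.1808996
P(X ≤ 2) = 0.2929341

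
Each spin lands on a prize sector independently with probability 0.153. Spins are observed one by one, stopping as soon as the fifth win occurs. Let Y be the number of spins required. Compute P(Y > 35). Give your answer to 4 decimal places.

Needing more than 35 spins ⇔ fewer than 5 successes in the first 35. With X ~ Binomial(35, 0.153), P(Y > 35) = P(X ≤ 4).
  k=0: C(35,0)·0.153^0·0.847^35 = 0.002992
  k=1: C(35,1)·0.153^1·0.847^34 = 0.018915
  k=2: C(35,2)·0.153^2·0.847^33 = 0.058083
  k=3: C(35,3)·0.153^3·0.847^32 = 0.115413
  k=4: C(35,4)·0.153^4·0.847^31 = 0.166783
P(X ≤ 4) = 0.362185

0.3622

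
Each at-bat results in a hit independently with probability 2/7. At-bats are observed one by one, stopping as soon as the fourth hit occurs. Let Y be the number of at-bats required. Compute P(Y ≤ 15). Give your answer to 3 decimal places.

Finishing within 15 at-bats ⇔ at least 4 successes in the first 15. With X ~ Binomial(15, 0.285714), P(Y ≤ 15) = 1 − P(X ≤ 3).
  k=0: C(15,0)·0.285714^0·0.714286^15 = 0.00643
  k=1: C(15,1)·0.285714^1·0.714286^14 = 0.03857
  k=2: C(15,2)·0.285714^2·0.714286^13 = 0.10799
  k=3: C(15,3)·0.285714^3·0.714286^12 = 0.18718
1 − 0.34017 = 0.65983

0.660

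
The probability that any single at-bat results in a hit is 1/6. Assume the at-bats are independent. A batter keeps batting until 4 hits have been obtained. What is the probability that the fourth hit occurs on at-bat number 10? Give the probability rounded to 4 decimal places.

Y = trial on which the fourth success occurs; negative binomial, r=4, p=0.166667.
P(Y=10) = C(9,3) · p^4 · (1−p)^6
= 84 · 0.0007716 · 0.3349 = 0.021706

0.0217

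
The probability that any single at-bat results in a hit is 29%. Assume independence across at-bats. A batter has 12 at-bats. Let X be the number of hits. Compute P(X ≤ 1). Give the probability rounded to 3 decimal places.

0.097

X ~ Binomial(12, 0.29); P(X ≤ 1) = Σ C(12,k) p^k (1−p)^(12−k) over k:
  k=0: C(12,0)·0.29^0·0.71^12 = 0.01641
  k=1: C(12,1)·0.29^1·0.71^11 = 0.08043
Total = 0.09684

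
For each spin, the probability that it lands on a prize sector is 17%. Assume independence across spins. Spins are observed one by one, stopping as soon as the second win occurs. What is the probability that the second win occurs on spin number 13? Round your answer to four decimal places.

0.0447

Y = trial on which the second success occurs; negative binomial, r=2, p=0.17.
P(Y=13) = C(12,1) · p^2 · (1−p)^11
= 12 · 0.0289 · 0.12878 = 0.044662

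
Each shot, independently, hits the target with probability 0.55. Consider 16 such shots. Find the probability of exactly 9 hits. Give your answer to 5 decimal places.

0.19687

X ~ Binomial(n=16, p=0.55).
P(X=9) = C(16,9) · p^9 · (1−p)^7
= 11440 · 0.0046054 · 0.0037367 = 0.1968692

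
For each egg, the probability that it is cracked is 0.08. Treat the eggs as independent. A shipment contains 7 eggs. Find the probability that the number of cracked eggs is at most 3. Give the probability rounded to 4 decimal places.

0.9988

X ~ Binomial(7, 0.08); P(X ≤ 3) = Σ C(7,k) p^k (1−p)^(7−k) over k:
  k=0: C(7,0)·0.08^0·0.92^7 = 0.557847
  k=1: C(7,1)·0.08^1·0.92^6 = 0.339559
  k=2: C(7,2)·0.08^2·0.92^5 = 0.088581
  k=3: C(7,3)·0.08^3·0.92^4 = 0.012838
Total = 0.998824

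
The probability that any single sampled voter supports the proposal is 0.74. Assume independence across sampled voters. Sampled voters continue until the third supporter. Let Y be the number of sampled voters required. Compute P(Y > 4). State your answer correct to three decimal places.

Needing more than 4 sampled voters ⇔ fewer than 3 successes in the first 4. With X ~ Binomial(4, 0.74), P(Y > 4) = P(X ≤ 2).
  k=0: C(4,0)·0.74^0·0.26^4 = 0.00457
  k=1: C(4,1)·0.74^1·0.26^3 = 0.05202
  k=2: C(4,2)·0.74^2·0.26^2 = 0.22211
P(X ≤ 2) = 0.27870

0.279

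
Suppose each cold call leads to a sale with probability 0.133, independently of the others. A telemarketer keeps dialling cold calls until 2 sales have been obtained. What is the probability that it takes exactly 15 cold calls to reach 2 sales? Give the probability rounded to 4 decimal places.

0.0387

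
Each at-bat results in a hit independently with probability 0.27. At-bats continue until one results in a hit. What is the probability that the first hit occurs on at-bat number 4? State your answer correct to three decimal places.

Geometric (trials to first success), p = 0.27.
P(Y = 4) = (1−p)^3 · p = 0.38902 · 0.27 = 0.10503

0.105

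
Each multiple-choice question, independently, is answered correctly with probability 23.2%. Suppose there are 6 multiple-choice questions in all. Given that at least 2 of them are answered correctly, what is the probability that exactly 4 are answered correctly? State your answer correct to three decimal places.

0.061

X ~ Binomial(6, 0.232). Want P(X=4 | X≥2) = P(X=4) / P(X≥2).
P(X=4) = C(6,4)·0.232^4·0.768^2 = 0.02563
P(X≥2) = 1 − 0.20520 − 0.37192 = 0.42289
Ratio = 0.02563 / 0.42289 = 0.06061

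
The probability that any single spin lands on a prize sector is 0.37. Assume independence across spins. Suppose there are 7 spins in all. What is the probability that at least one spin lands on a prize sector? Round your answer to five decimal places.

P(at least one) = 1 − P(none) = 1 − (1 − 0.37)^7
= 1 − 0.0393898 = 0.9606102

0.96061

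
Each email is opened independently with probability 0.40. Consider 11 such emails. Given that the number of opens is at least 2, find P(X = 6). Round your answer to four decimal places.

0.1517

X ~ Binomial(11, 0.40). Want P(X=6 | X≥2) = P(X=6) / P(X≥2).
P(X=6) = C(11,6)·0.40^6·0.60^5 = 0.147149
P(X≥2) = 1 − 0.003628 − 0.026605 = 0.969767
Ratio = 0.147149 / 0.969767 = 0.151737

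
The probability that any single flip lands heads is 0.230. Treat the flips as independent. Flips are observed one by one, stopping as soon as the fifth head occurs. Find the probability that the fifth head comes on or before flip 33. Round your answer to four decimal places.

Finishing within 33 flips ⇔ at least 5 successes in the first 33. With X ~ Binomial(33, 0.23), P(Y ≤ 33) = 1 − P(X ≤ 4).
  k=0: C(33,0)·0.23^0·0.77^33 = 0.000180
  k=1: C(33,1)·0.23^1·0.77^32 = 0.001770
  k=2: C(33,2)·0.23^2·0.77^31 = 0.008459
  k=3: C(33,3)·0.23^3·0.77^30 = 0.026108
  k=4: C(33,4)·0.23^4·0.77^29 = 0.058490
1 − 0.095006 = 0.904994

0.9050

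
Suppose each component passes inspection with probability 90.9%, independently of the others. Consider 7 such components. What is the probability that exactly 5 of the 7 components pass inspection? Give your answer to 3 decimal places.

X ~ Binomial(n=7, p=0.909).
P(X=5) = C(7,5) · p^5 · (1−p)^2
= 21 · 0.62061 · 0.008281 = 0.10792

0.108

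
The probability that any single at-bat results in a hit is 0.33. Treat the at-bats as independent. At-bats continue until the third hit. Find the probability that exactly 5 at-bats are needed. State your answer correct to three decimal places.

Y = trial on which the third success occurs; negative binomial, r=3, p=0.33.
P(Y=5) = C(4,2) · p^3 · (1−p)^2
= 6 · 0.035937 · 0.4489 = 0.09679

0.097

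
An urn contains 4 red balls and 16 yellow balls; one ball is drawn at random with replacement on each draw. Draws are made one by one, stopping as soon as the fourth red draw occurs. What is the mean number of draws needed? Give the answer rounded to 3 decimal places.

Y = total draws until the fourth success; negative binomial with r=4, p=0.20.
E[Y] = r / p = 4 / 0.20 = 20.00000

20.000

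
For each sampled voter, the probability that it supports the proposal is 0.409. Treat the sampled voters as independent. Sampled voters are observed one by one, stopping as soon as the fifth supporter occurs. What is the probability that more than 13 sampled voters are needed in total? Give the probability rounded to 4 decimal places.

Needing more than 13 sampled voters ⇔ fewer than 5 successes in the first 13. With X ~ Binomial(13, 0.409), P(Y > 13) = P(X ≤ 4).
  k=0: C(13,0)·0.409^0·0.591^13 = 0.001073
  k=1: C(13,1)·0.409^1·0.591^12 = 0.009654
  k=2: C(13,2)·0.409^2·0.591^11 = 0.040087
  k=3: C(13,3)·0.409^3·0.591^10 = 0.101721
  k=4: C(13,4)·0.409^4·0.591^9 = 0.175989
P(X ≤ 4) = 0.328525

0.3285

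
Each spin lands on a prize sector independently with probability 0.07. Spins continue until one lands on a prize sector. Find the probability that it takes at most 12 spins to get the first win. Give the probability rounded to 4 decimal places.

Y = number of spins to the first success; geometric, p = 0.07.
P(Y ≤ 12) = 1 − (1−p)^12 = 1 − 0.418596 = 0.581404

0.5814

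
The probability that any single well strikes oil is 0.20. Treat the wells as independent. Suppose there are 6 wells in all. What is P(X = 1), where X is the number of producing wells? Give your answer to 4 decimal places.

0.3932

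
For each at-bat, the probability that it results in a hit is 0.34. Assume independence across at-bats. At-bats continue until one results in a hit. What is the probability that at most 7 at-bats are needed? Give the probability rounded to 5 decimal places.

0.94545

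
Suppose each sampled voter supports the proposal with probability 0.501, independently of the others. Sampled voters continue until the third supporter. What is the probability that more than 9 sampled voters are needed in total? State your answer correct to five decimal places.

0.08886

Needing more than 9 sampled voters ⇔ fewer than 3 successes in the first 9. With X ~ Binomial(9, 0.501), P(Y > 9) = P(X ≤ 2).
  k=0: C(9,0)·0.501^0·0.499^9 = 0.0019182
  k=1: C(9,1)·0.501^1·0.499^8 = 0.0173334
  k=2: C(9,2)·0.501^2·0.499^7 = 0.0696116
P(X ≤ 2) = 0.0888633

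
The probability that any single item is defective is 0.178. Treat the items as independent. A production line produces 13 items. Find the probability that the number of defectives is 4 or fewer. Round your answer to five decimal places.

0.93468

X ~ Binomial(13, 0.178); P(X ≤ 4) = Σ C(13,k) p^k (1−p)^(13−k) over k:
  k=0: C(13,0)·0.178^0·0.822^13 = 0.0782228
  k=1: C(13,1)·0.178^1·0.822^12 = 0.2202040
  k=2: C(13,2)·0.178^2·0.822^11 = 0.2861044
  k=3: C(13,3)·0.178^3·0.822^10 = 0.2271665
  k=4: C(13,4)·0.178^4·0.822^9 = 0.1229794
Total = 0.9346771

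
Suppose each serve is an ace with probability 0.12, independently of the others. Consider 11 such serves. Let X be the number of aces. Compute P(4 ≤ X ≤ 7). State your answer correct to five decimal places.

0.03410

X ~ Binomial(11, 0.12); P(4 ≤ X ≤ 7) = Σ C(11,k) p^k (1−p)^(11−k) over k:
  k=4: C(11,4)·0.12^4·0.88^7 = 0.0279652
  k=5: C(11,5)·0.12^5·0.88^6 = 0.0053388
  k=6: C(11,6)·0.12^6·0.88^5 = 0.0007280
  k=7: C(11,7)·0.12^7·0.88^4 = 0.0000709
Total = 0.0341029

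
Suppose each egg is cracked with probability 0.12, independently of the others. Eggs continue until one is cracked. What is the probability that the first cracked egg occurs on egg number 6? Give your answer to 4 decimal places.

0.0633

Geometric (trials to first success), p = 0.12.
P(Y = 6) = (1−p)^5 · p = 0.52773 · 0.12 = 0.063328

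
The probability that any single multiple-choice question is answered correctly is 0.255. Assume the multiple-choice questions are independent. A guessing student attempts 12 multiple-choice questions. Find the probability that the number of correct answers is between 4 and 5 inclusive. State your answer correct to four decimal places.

0.3074

X ~ Binomial(12, 0.255); P(4 ≤ X ≤ 5) = Σ C(12,k) p^k (1−p)^(12−k) over k:
  k=4: C(12,4)·0.255^4·0.745^8 = 0.198617
  k=5: C(12,5)·0.255^5·0.745^7 = 0.108773
Total = 0.307390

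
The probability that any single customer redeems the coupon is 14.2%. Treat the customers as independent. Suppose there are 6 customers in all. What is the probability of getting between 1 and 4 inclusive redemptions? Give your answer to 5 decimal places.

X ~ Binomial(6, 0.142); P(1 ≤ X ≤ 4) = Σ C(6,k) p^k (1−p)^(6−k) over k:
  k=1: C(6,1)·0.142^1·0.858^5 = 0.3961649
  k=2: C(6,2)·0.142^2·0.858^4 = 0.1639144
  k=3: C(6,3)·0.142^3·0.858^3 = 0.0361707
  k=4: C(6,4)·0.142^4·0.858^2 = 0.0044897
Total = 0.6007398

0.60074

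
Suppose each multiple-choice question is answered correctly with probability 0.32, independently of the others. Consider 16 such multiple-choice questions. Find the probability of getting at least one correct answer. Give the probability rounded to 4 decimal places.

0.9979

P(at least one) = 1 − P(none) = 1 − (1 − 0.32)^16
= 1 − 0.002090 = 0.997910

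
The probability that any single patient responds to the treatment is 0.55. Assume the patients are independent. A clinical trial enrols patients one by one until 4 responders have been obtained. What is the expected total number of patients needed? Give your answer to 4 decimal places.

Y = total patients until the fourth success; negative binomial with r=4, p=0.55.
E[Y] = r / p = 4 / 0.55 = 7.272727

7.2727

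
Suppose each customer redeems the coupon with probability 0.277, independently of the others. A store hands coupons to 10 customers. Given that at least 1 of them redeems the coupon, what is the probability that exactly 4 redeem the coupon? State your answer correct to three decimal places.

X ~ Binomial(10, 0.277). Want P(X=4 | X≥1) = P(X=4) / P(X≥1).
P(X=4) = C(10,4)·0.277^4·0.723^6 = 0.17659
P(X≥1) = 1 − 0.03903 = 0.96097
Ratio = 0.17659 / 0.96097 = 0.18376

0.184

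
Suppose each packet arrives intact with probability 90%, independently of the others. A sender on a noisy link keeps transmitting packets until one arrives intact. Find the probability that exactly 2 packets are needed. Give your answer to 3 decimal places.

0.090

Geometric (trials to first success), p = 0.90.
P(Y = 2) = (1−p)^1 · p = 0.1 · 0.90 = 0.09000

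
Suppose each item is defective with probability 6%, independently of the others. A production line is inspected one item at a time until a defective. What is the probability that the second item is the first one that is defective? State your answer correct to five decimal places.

0.05640

Geometric (trials to first success), p = 0.06.
P(Y = 2) = (1−p)^1 · p = 0.94 · 0.06 = 0.0564000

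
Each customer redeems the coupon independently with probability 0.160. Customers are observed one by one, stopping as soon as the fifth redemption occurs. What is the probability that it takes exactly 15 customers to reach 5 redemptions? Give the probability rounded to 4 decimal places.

0.0184

Y = trial on which the fifth success occurs; negative binomial, r=5, p=0.16.
P(Y=15) = C(14,4) · p^5 · (1−p)^10
= 1001 · 0.00010486 · 0.1749 = 0.018358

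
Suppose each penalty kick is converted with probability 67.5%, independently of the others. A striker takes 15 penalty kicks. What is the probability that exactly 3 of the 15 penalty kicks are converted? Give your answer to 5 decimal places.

X ~ Binomial(n=15, p=0.675).
P(X=3) = C(15,3) · p^3 · (1−p)^12
= 455 · 0.30755 · 1.3887e-06 = 0.0001943

0.00019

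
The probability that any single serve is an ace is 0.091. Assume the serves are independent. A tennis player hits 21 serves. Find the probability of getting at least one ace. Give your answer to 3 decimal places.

0.865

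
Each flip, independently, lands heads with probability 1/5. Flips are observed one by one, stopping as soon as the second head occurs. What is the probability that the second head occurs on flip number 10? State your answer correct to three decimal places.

Y = trial on which the second success occurs; negative binomial, r=2, p=0.20.
P(Y=10) = C(9,1) · p^2 · (1−p)^8
= 9 · 0.04 · 0.16777 = 0.06040

0.060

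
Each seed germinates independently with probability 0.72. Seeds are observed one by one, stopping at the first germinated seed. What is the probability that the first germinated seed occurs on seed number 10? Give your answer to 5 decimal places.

Geometric (trials to first success), p = 0.72.
P(Y = 10) = (1−p)^9 · p = 1.0578e-05 · 0.72 = 0.0000076

0.00001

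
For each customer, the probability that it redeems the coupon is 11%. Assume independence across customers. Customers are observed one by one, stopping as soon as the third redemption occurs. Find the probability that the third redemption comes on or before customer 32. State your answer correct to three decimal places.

0.699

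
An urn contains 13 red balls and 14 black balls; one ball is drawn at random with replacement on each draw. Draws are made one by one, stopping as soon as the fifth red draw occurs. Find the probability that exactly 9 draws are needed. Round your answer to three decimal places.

Y = trial on which the fifth success occurs; negative binomial, r=5, p=0.481481.
P(Y=9) = C(8,4) · p^5 · (1−p)^4
= 70 · 0.025876 · 0.072286 = 0.13093

0.131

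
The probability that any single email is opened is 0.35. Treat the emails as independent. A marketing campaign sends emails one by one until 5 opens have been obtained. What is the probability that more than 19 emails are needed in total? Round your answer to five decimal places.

Needing more than 19 emails ⇔ fewer than 5 successes in the first 19. With X ~ Binomial(19, 0.35), P(Y > 19) = P(X ≤ 4).
  k=0: C(19,0)·0.35^0·0.65^19 = 0.0002788
  k=1: C(19,1)·0.35^1·0.65^18 = 0.0028527
  k=2: C(19,2)·0.35^2·0.65^17 = 0.0138248
  k=3: C(19,3)·0.35^3·0.65^16 = 0.0421834
  k=4: C(19,4)·0.35^4·0.65^15 = 0.0908566
P(X ≤ 4) = 0.1499964

0.15000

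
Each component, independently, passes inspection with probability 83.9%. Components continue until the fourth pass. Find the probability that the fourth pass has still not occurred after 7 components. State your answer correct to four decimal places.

Needing more than 7 components ⇔ fewer than 4 successes in the first 7. With X ~ Binomial(7, 0.839), P(Y > 7) = P(X ≤ 3).
  k=0: C(7,0)·0.839^0·0.161^7 = 0.000003
  k=1: C(7,1)·0.839^1·0.161^6 = 0.000102
  k=2: C(7,2)·0.839^2·0.161^5 = 0.001599
  k=3: C(7,3)·0.839^3·0.161^4 = 0.013889
P(X ≤ 3) = 0.015593

0.0156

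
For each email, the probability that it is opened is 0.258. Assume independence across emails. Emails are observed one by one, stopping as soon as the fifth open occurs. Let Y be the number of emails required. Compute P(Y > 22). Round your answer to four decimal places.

0.2934

Needing more than 22 emails ⇔ fewer than 5 successes in the first 22. With X ~ Binomial(22, 0.258), P(Y > 22) = P(X ≤ 4).
  k=0: C(22,0)·0.258^0·0.742^22 = 0.001409
  k=1: C(22,1)·0.258^1·0.742^21 = 0.010778
  k=2: C(22,2)·0.258^2·0.742^20 = 0.039349
  k=3: C(22,3)·0.258^3·0.742^19 = 0.091212
  k=4: C(22,4)·0.258^4·0.742^18 = 0.150648
P(X ≤ 4) = 0.293396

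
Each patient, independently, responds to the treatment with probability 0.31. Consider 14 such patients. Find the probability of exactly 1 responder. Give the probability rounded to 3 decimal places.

X ~ Binomial(n=14, p=0.31).
P(X=1) = C(14,1) · p^1 · (1−p)^13
= 14 · 0.31 · 0.008036 = 0.03488

0.035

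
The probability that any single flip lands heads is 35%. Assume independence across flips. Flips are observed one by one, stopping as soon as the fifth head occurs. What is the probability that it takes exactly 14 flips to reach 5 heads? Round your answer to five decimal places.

0.07778

Y = trial on which the fifth success occurs; negative binomial, r=5, p=0.35.
P(Y=14) = C(13,4) · p^5 · (1−p)^9
= 715 · 0.0052522 · 0.020712 = 0.0777797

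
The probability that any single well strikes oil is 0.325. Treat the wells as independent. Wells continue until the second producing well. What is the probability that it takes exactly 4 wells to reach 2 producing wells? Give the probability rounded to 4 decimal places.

0.1444

Y = trial on which the second success occurs; negative binomial, r=2, p=0.325.
P(Y=4) = C(3,1) · p^2 · (1−p)^2
= 3 · 0.10562 · 0.45563 = 0.144376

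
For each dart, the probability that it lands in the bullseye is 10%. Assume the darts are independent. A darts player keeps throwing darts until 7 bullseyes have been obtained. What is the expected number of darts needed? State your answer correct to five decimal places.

70.00000

Y = total darts until the seventh success; negative binomial with r=7, p=0.10.
E[Y] = r / p = 7 / 0.10 = 70.0000000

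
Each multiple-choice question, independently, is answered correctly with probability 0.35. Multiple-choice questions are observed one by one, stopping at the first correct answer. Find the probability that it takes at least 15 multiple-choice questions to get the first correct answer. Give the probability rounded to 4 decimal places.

Y = number of multiple-choice questions to the first success; geometric, p = 0.35.
P(Y > 14) = P(first 14 all fail) = (1−p)^14 = 0.002403

0.0024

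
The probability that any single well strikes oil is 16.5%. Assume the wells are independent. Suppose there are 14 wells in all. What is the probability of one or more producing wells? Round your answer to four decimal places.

0.9199

P(at least one) = 1 − P(none) = 1 − (1 − 0.165)^14
= 1 − 0.080096 = 0.919904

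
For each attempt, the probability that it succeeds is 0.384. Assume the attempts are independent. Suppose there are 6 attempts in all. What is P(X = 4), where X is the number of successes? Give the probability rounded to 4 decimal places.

0.1238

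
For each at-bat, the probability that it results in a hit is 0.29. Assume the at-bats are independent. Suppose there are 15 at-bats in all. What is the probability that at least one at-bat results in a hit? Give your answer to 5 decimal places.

0.99413

P(at least one) = 1 − P(none) = 1 − (1 − 0.29)^15
= 1 − 0.0058732 = 0.9941268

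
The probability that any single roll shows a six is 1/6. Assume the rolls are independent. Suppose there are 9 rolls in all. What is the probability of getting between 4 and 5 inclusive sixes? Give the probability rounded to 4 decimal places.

X ~ Binomial(9, 0.166667); P(4 ≤ X ≤ 5) = Σ C(9,k) p^k (1−p)^(9−k) over k:
  k=4: C(9,4)·0.166667^4·0.833333^5 = 0.039071
  k=5: C(9,5)·0.166667^5·0.833333^4 = 0.007814
Total = 0.046886

0.0469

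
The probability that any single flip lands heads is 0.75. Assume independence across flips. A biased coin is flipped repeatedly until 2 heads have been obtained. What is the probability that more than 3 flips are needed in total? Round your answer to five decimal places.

Needing more than 3 flips ⇔ fewer than 2 successes in the first 3. With X ~ Binomial(3, 0.75), P(Y > 3) = P(X ≤ 1).
  k=0: C(3,0)·0.75^0·0.25^3 = 0.0156250
  k=1: C(3,1)·0.75^1·0.25^2 = 0.1406250
P(X ≤ 1) = 0.1562500

0.15625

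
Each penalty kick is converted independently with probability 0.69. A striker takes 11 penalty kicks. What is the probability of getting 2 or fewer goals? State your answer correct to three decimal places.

0.001

X ~ Binomial(11, 0.69); P(X ≤ 2) = Σ C(11,k) p^k (1−p)^(11−k) over k:
  k=0: C(11,0)·0.69^0·0.31^11 = 0.00000
  k=1: C(11,1)·0.69^1·0.31^10 = 0.00006
  k=2: C(11,2)·0.69^2·0.31^9 = 0.00069
Total = 0.00076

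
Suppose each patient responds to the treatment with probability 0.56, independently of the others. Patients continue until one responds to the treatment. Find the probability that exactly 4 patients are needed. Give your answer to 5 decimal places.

Geometric (trials to first success), p = 0.56.
P(Y = 4) = (1−p)^3 · p = 0.085184 · 0.56 = 0.0477030

0.04770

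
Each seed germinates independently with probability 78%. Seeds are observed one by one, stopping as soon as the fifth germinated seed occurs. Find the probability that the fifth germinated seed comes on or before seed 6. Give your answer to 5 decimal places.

0.60631

Finishing within 6 seeds ⇔ at least 5 successes in the first 6. With X ~ Binomial(6, 0.78), P(Y ≤ 6) = 1 − P(X ≤ 4).
  k=0: C(6,0)·0.78^0·0.22^6 = 0.0001134
  k=1: C(6,1)·0.78^1·0.22^5 = 0.0024119
  k=2: C(6,2)·0.78^2·0.22^4 = 0.0213782
  k=3: C(6,3)·0.78^3·0.22^3 = 0.1010606
  k=4: C(6,4)·0.78^4·0.22^2 = 0.2687293
1 − 0.3936934 = 0.6063066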